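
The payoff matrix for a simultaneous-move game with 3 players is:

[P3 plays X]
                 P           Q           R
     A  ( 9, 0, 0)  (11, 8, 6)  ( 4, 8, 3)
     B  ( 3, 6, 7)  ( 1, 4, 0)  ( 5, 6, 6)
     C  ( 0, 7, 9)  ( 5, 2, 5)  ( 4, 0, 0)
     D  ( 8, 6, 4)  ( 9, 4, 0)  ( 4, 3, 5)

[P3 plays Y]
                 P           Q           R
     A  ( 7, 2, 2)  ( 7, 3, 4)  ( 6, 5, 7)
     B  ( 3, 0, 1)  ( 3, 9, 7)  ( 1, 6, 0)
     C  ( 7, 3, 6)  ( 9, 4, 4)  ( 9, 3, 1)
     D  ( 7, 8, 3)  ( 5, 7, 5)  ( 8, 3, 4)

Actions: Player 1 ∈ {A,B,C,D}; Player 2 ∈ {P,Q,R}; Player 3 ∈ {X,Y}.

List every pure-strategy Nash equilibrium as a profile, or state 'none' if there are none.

NE set: (A,Q,X), (B,R,X)

(A,P,X): not NE [P2→R gives 8>0; P3→Y gives 2>0]
(A,P,Y): not NE [P2→R gives 5>2]
(A,Q,X): NE
(A,Q,Y): not NE [P1→C gives 9>7; P2→R gives 5>3; P3→X gives 6>4]
(A,R,X): not NE [P1→B gives 5>4; P3→Y gives 7>3]
(A,R,Y): not NE [P1→C gives 9>6]
(B,P,X): not NE [P1→A gives 9>3]
(B,P,Y): not NE [P1→D gives 7>3; P2→Q gives 9>0; P3→X gives 7>1]
(B,Q,X): not NE [P1→A gives 11>1; P2→R gives 6>4; P3→Y gives 7>0]
(B,Q,Y): not NE [P1→C gives 9>3]
(B,R,X): NE
(B,R,Y): not NE [P1→C gives 9>1; P2→Q gives 9>6; P3→X gives 6>0]
(C,P,X): not NE [P1→A gives 9>0]
(C,P,Y): not NE [P2→Q gives 4>3; P3→X gives 9>6]
(C,Q,X): not NE [P1→A gives 11>5; P2→P gives 7>2]
(C,Q,Y): not NE [P3→X gives 5>4]
(C,R,X): not NE [P1→B gives 5>4; P2→P gives 7>0; P3→Y gives 1>0]
(C,R,Y): not NE [P2→Q gives 4>3]
(D,P,X): not NE [P1→A gives 9>8]
(D,P,Y): not NE [P3→X gives 4>3]
(D,Q,X): not NE [P1→A gives 11>9; P2→P gives 6>4; P3→Y gives 5>0]
(D,Q,Y): not NE [P1→C gives 9>5; P2→P gives 8>7]
(D,R,X): not NE [P1→B gives 5>4; P2→P gives 6>3]
(D,R,Y): not NE [P1→C gives 9>8; P2→P gives 8>3; P3→X gives 5>4]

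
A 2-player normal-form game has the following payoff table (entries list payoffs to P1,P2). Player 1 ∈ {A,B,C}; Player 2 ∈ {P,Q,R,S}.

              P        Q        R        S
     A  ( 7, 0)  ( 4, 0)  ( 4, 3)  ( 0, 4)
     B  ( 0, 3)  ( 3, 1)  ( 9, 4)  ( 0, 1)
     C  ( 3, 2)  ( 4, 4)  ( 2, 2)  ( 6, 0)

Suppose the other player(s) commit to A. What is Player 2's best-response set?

u_2(P vs A) = 0
u_2(Q vs A) = 0
u_2(R vs A) = 3
u_2(S vs A) = 4
max payoff 4 at {S}

P2 best: {S}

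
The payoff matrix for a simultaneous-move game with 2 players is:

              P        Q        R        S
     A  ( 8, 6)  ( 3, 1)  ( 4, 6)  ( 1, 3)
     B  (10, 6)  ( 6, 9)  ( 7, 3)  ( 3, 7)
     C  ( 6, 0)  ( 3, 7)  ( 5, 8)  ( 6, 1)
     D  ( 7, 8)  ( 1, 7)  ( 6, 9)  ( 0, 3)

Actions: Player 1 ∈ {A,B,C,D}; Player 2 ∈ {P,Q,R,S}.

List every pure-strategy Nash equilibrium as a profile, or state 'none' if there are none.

(A,P): not NE [P1→B gives 10>8]
(A,Q): not NE [P1→B gives 6>3; P2→R gives 6>1]
(A,R): not NE [P1→B gives 7>4]
(A,S): not NE [P1→C gives 6>1; P2→R gives 6>3]
(B,P): not NE [P2→Q gives 9>6]
(B,Q): NE
(B,R): not NE [P2→Q gives 9>3]
(B,S): not NE [P1→C gives 6>3; P2→Q gives 9>7]
(C,P): not NE [P1→B gives 10>6; P2→R gives 8>0]
(C,Q): not NE [P1→B gives 6>3; P2→R gives 8>7]
(C,R): not NE [P1→B gives 7>5]
(C,S): not NE [P2→R gives 8>1]
(D,P): not NE [P1→B gives 10>7; P2→R gives 9>8]
(D,Q): not NE [P1→B gives 6>1; P2→R gives 9>7]
(D,R): not NE [P1→B gives 7>6]
(D,S): not NE [P1→C gives 6>0; P2→R gives 9>3]

PSNE = {(B,Q)}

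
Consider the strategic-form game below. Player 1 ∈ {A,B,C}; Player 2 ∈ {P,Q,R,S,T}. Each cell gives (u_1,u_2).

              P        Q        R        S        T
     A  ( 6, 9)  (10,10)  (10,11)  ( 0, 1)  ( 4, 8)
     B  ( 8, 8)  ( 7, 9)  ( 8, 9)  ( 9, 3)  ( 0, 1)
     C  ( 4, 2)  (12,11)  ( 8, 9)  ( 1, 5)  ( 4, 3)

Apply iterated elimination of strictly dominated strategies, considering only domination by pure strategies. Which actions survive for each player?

P2 drop P (Q beats it: A:10>9 B:9>8 C:11>2)
P2 drop S (Q beats it: A:10>1 B:9>3 C:11>5)
P1 drop B (A beats it: Q:10>7 R:10>8 T:4>0)
P2 drop T (Q beats it: A:10>8 C:11>3)
P1→{A,C} P2→{Q,R}

Survivors P1:{A,C} P2:{Q,R}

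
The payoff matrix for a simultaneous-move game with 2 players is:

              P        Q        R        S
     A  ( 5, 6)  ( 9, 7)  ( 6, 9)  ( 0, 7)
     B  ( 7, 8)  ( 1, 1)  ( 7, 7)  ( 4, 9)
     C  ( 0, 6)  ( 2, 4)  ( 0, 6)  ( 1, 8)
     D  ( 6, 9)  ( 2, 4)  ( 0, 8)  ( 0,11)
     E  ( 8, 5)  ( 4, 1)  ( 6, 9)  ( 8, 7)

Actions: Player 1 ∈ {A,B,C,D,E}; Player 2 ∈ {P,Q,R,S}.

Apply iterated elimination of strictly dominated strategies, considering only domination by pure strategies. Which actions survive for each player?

P1 drop C (E beats it: P:8>0 Q:4>2 R:6>0 S:8>1)
P1 drop D (E beats it: P:8>6 Q:4>2 R:6>0 S:8>0)
P2 drop P (S beats it: A:7>6 B:9>8 E:7>5)
P2 drop Q (R beats it: A:9>7 B:7>1 E:9>1)
P1 drop A (B beats it: R:7>6 S:4>0)
P1→{B,E} P2→{R,S}

Remaining: P1:{B,E} P2:{R,S}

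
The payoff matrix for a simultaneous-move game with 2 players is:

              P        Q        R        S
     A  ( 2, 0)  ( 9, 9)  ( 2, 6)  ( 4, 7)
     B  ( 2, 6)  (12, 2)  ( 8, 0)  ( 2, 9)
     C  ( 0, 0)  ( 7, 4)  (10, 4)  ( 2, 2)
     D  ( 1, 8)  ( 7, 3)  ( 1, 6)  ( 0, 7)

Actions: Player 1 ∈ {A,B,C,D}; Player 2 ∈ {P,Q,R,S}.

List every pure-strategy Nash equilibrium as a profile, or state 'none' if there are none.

(A,P): not NE [P2→Q gives 9>0]
(A,Q): not NE [P1→B gives 12>9]
(A,R): not NE [P1→C gives 10>2; P2→Q gives 9>6]
(A,S): not NE [P2→Q gives 9>7]
(B,P): not NE [P2→S gives 9>6]
(B,Q): not NE [P2→S gives 9>2]
(B,R): not NE [P1→C gives 10>8; P2→S gives 9>0]
(B,S): not NE [P1→A gives 4>2]
(C,P): not NE [P1→B gives 2>0; P2→R gives 4>0]
(C,Q): not NE [P1→B gives 12>7]
(C,R): NE
(C,S): not NE [P1→A gives 4>2; P2→R gives 4>2]
(D,P): not NE [P1→B gives 2>1]
(D,Q): not NE [P1→B gives 12>7; P2→P gives 8>3]
(D,R): not NE [P1→C gives 10>1; P2→P gives 8>6]
(D,S): not NE [P1→A gives 4>0; P2→P gives 8>7]

PSNE = {(C,R)}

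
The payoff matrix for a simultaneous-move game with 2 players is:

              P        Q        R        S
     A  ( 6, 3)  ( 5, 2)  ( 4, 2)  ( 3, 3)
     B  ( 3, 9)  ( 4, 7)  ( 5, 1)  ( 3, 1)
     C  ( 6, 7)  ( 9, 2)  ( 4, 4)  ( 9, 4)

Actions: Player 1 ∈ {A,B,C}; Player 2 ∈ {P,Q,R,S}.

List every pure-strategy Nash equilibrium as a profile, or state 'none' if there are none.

NE set: (A,P), (C,P)

(A,P): NE
(A,Q): not NE [P1→C gives 9>5; P2→S gives 3>2]
(A,R): not NE [P1→B gives 5>4; P2→S gives 3>2]
(A,S): not NE [P1→C gives 9>3]
(B,P): not NE [P1→C gives 6>3]
(B,Q): not NE [P1→C gives 9>4; P2→P gives 9>7]
(B,R): not NE [P2→P gives 9>1]
(B,S): not NE [P1→C gives 9>3; P2→P gives 9>1]
(C,P): NE
(C,Q): not NE [P2→P gives 7>2]
(C,R): not NE [P1→B gives 5>4; P2→P gives 7>4]
(C,S): not NE [P2→P gives 7>4]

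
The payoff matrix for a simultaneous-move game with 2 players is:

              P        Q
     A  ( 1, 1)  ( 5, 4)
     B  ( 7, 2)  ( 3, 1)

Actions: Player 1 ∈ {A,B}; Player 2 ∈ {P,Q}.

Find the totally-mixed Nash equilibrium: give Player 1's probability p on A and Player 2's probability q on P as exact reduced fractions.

p=1/4, q=1/4

P1 indiff ⇒ q·1+(1-q)·5 = q·7+(1-q)·3 ⇒ q(-6) = (1-q)(-2) ⇒ q = 1/4
P2 indiff ⇒ p·1+(1-p)·2 = p·4+(1-p)·1 ⇒ p(-3) = (1-p)(-1) ⇒ p = 1/4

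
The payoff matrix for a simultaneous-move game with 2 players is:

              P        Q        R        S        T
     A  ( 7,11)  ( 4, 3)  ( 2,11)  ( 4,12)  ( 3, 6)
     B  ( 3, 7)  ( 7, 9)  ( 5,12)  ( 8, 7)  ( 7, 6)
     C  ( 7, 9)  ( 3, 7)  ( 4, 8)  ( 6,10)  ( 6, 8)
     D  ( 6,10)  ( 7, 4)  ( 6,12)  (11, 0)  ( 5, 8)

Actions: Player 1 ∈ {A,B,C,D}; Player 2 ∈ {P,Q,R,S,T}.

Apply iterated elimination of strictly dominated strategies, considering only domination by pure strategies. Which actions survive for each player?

P2 drop Q (R beats it: A:11>3 B:12>9 C:8>7 D:12>4)
P2 drop T (P beats it: A:11>6 B:7>6 C:9>8 D:10>8)
P1 drop B (D beats it: P:6>3 R:6>5 S:11>8)
P1→{A,C,D} P2→{P,R,S}

IESDS → P1:{A,C,D} P2:{P,R,S}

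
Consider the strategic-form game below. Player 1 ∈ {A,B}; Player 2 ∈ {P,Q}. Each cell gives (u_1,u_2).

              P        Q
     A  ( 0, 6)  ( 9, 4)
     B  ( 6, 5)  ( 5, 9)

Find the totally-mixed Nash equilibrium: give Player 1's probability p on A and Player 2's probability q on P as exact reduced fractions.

p=2/3, q=2/5

P1 indiff ⇒ q·0+(1-q)·9 = q·6+(1-q)·5 ⇒ q(-6) = (1-q)(-4) ⇒ q = 2/5
P2 indiff ⇒ p·6+(1-p)·5 = p·4+(1-p)·9 ⇒ p(2) = (1-p)(4) ⇒ p = 2/3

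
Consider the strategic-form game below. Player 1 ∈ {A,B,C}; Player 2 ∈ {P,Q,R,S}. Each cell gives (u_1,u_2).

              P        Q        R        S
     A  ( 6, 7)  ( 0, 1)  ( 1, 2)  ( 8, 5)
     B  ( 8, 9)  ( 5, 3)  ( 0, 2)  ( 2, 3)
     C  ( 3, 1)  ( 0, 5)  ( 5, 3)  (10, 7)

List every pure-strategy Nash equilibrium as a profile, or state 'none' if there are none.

PSNE = {(B,P), (C,S)}

(A,P): not NE [P1→B gives 8>6]
(A,Q): not NE [P1→B gives 5>0; P2→P gives 7>1]
(A,R): not NE [P1→C gives 5>1; P2→P gives 7>2]
(A,S): not NE [P1→C gives 10>8; P2→P gives 7>5]
(B,P): NE
(B,Q): not NE [P2→P gives 9>3]
(B,R): not NE [P1→C gives 5>0; P2→P gives 9>2]
(B,S): not NE [P1→C gives 10>2; P2→P gives 9>3]
(C,P): not NE [P1→B gives 8>3; P2→S gives 7>1]
(C,Q): not NE [P1→B gives 5>0; P2→S gives 7>5]
(C,R): not NE [P2→S gives 7>3]
(C,S): NE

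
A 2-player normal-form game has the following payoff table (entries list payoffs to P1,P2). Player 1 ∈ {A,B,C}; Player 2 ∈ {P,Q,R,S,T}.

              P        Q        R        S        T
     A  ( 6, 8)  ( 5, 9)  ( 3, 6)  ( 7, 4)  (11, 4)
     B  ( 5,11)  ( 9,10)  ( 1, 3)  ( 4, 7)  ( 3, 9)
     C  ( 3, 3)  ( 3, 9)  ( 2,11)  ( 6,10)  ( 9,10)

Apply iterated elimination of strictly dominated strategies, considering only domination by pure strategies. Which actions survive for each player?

P1 drop C (A beats it: P:6>3 Q:5>3 R:3>2 S:7>6 T:11>9)
P2 drop R (P beats it: A:8>6 B:11>3)
P2 drop S (P beats it: A:8>4 B:11>7)
P2 drop T (P beats it: A:8>4 B:11>9)
P1→{A,B} P2→{P,Q}

Remaining: P1:{A,B} P2:{P,Q}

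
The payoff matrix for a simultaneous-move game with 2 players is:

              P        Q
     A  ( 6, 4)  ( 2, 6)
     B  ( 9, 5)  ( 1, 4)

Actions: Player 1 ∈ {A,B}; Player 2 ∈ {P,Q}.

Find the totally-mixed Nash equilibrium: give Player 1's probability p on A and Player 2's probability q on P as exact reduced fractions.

(p,q) = (1/3, 1/4)

P1 indiff ⇒ q·6+(1-q)·2 = q·9+(1-q)·1 ⇒ q(-3) = (1-q)(-1) ⇒ q = 1/4
P2 indiff ⇒ p·4+(1-p)·5 = p·6+(1-p)·4 ⇒ p(-2) = (1-p)(-1) ⇒ p = 1/3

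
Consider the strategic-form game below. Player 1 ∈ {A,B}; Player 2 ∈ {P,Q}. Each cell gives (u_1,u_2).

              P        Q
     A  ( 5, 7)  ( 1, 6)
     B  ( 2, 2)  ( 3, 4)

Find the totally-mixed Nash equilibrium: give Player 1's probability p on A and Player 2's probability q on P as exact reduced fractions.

P1 indiff ⇒ q·5+(1-q)·1 = q·2+(1-q)·3 ⇒ q(3) = (1-q)(2) ⇒ q = 2/5
P2 indiff ⇒ p·7+(1-p)·2 = p·6+(1-p)·4 ⇒ p(1) = (1-p)(2) ⇒ p = 2/3

(p,q) = (2/3, 2/5)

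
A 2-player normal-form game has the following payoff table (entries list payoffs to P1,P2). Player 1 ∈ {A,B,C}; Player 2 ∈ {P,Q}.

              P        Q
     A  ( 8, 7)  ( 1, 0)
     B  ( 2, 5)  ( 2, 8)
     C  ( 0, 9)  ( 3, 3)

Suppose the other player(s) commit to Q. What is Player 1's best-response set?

argmax u_1 = {C}

u_1(A vs Q) = 1
u_1(B vs Q) = 2
u_1(C vs Q) = 3
max payoff 3 at {C}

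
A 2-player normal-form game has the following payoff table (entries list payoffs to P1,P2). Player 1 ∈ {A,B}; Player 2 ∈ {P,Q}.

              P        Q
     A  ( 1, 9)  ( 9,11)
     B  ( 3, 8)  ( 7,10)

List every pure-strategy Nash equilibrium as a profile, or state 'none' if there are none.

(A,P): not NE [P1→B gives 3>1; P2→Q gives 11>9]
(A,Q): NE
(B,P): not NE [P2→Q gives 10>8]
(B,Q): not NE [P1→A gives 9>7]

Nash profiles: (A,Q)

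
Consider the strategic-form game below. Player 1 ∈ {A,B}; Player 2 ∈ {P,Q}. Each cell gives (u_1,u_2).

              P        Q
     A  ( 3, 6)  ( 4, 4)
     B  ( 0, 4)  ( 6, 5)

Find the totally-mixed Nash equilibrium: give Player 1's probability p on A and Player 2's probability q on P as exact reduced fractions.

P1 indiff ⇒ q·3+(1-q)·4 = q·0+(1-q)·6 ⇒ q(3) = (1-q)(2) ⇒ q = 2/5
P2 indiff ⇒ p·6+(1-p)·4 = p·4+(1-p)·5 ⇒ p(2) = (1-p)(1) ⇒ p = 1/3

(p,q) = (1/3, 2/5)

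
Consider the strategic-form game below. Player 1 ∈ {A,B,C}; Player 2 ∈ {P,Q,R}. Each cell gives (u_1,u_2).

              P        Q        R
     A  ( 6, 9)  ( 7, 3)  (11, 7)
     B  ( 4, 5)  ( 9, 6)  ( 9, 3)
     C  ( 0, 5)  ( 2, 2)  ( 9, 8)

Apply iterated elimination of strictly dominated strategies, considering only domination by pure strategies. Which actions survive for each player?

P1 drop C (A beats it: P:6>0 Q:7>2 R:11>9)
P2 drop R (P beats it: A:9>7 B:5>3)
P1→{A,B} P2→{P,Q}

Remaining: P1:{A,B} P2:{P,Q}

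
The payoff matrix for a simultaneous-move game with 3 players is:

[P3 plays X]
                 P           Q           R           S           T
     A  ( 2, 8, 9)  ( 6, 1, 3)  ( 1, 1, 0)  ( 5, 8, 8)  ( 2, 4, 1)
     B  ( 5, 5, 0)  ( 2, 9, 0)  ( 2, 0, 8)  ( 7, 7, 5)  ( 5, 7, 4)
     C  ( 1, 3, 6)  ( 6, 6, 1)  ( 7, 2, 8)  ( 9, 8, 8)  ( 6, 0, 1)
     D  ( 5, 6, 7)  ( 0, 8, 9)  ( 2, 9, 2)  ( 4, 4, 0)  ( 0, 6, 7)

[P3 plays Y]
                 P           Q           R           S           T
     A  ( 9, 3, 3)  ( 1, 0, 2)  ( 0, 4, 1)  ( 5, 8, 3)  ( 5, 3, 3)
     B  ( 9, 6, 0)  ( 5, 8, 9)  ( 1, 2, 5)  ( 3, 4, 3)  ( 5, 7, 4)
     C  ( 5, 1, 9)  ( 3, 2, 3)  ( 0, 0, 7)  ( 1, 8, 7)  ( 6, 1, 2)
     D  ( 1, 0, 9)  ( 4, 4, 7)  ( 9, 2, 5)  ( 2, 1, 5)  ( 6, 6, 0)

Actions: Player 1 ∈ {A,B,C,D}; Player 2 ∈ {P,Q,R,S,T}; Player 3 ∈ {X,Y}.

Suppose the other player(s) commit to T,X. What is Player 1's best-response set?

u_1(A vs T,X) = 2
u_1(B vs T,X) = 5
u_1(C vs T,X) = 6
u_1(D vs T,X) = 0
max payoff 6 at {C}

argmax u_1 = {C}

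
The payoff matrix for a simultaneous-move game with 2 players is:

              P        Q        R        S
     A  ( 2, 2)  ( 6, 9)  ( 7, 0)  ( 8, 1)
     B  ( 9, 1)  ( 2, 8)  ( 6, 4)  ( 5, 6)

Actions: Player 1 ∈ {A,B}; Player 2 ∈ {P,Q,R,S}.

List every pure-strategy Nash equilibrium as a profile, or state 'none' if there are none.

PSNE = {(A,Q)}

(A,P): not NE [P1→B gives 9>2; P2→Q gives 9>2]
(A,Q): NE
(A,R): not NE [P2→Q gives 9>0]
(A,S): not NE [P2→Q gives 9>1]
(B,P): not NE [P2→Q gives 8>1]
(B,Q): not NE [P1→A gives 6>2]
(B,R): not NE [P1→A gives 7>6; P2→Q gives 8>4]
(B,S): not NE [P1→A gives 8>5; P2→Q gives 8>6]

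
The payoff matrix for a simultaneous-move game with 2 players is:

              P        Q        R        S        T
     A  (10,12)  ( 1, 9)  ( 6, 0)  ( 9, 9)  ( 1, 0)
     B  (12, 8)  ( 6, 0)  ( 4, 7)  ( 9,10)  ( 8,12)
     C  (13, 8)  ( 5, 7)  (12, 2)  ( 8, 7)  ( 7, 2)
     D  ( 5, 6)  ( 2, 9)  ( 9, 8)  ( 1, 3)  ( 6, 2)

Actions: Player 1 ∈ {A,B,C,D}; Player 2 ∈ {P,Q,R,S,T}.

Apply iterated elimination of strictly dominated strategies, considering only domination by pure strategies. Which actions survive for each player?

P1 drop D (C beats it: P:13>5 Q:5>2 R:12>9 S:8>1 T:7>6)
P2 drop Q (P beats it: A:12>9 B:8>0 C:8>7)
P2 drop R (P beats it: A:12>0 B:8>7 C:8>2)
P1→{A,B,C} P2→{P,S,T}

Survivors P1:{A,B,C} P2:{P,S,T}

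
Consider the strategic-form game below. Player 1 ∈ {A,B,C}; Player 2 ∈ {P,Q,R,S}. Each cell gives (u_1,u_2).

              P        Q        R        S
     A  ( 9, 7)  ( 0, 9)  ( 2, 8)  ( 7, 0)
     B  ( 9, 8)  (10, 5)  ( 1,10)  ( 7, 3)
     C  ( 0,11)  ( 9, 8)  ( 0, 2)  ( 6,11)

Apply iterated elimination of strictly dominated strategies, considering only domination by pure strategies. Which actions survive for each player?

Remaining: P1:{A,B} P2:{Q,R}

P1 drop C (B beats it: P:9>0 Q:10>9 R:1>0 S:7>6)
P2 drop P (R beats it: A:8>7 B:10>8)
P2 drop S (Q beats it: A:9>0 B:5>3)
P1→{A,B} P2→{Q,R}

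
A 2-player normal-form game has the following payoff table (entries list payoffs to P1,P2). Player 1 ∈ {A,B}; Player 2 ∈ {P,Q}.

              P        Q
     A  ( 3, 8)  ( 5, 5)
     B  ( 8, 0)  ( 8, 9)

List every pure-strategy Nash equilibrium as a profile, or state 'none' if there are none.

PSNE = {(B,Q)}

(A,P): not NE [P1→B gives 8>3]
(A,Q): not NE [P1→B gives 8>5; P2→P gives 8>5]
(B,P): not NE [P2→Q gives 9>0]
(B,Q): NE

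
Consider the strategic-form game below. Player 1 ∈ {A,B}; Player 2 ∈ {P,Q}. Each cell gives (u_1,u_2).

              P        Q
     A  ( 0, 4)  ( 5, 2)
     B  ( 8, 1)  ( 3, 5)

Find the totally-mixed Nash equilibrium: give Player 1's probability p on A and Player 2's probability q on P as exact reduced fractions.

(p,q) = (2/3, 1/5)

P1 indiff ⇒ q·0+(1-q)·5 = q·8+(1-q)·3 ⇒ q(-8) = (1-q)(-2) ⇒ q = 1/5
P2 indiff ⇒ p·4+(1-p)·1 = p·2+(1-p)·5 ⇒ p(2) = (1-p)(4) ⇒ p = 2/3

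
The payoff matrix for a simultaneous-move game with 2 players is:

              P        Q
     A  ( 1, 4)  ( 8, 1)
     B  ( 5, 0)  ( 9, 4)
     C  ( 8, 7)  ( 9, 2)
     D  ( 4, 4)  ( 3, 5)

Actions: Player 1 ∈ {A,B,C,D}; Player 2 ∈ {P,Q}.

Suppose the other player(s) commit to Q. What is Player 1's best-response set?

BR_1 = {B,C}

u_1(A vs Q) = 8
u_1(B vs Q) = 9
u_1(C vs Q) = 9
u_1(D vs Q) = 3
max payoff 9 at {B,C}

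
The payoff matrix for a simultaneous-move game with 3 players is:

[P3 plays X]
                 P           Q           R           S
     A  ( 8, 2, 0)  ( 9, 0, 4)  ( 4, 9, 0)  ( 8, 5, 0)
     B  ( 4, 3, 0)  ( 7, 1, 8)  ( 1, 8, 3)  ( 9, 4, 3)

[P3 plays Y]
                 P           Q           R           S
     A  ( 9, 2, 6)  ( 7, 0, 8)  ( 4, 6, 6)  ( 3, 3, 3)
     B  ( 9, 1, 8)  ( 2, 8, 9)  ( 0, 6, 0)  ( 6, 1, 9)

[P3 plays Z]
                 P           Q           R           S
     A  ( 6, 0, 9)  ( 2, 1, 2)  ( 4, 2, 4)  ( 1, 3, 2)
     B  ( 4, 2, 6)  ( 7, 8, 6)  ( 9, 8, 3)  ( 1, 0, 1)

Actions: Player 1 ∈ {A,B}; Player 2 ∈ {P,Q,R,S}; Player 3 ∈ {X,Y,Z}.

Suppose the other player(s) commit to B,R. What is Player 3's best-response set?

P3 best: {X,Z}

u_3(X vs B,R) = 3
u_3(Y vs B,R) = 0
u_3(Z vs B,R) = 3
max payoff 3 at {X,Z}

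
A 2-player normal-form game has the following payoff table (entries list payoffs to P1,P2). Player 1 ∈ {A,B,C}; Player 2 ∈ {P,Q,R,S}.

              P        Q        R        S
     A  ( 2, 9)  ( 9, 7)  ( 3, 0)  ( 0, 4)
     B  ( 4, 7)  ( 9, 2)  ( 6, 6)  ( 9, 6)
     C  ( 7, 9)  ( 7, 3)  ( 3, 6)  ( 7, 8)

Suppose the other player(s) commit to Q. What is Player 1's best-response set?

u_1(A vs Q) = 9
u_1(B vs Q) = 9
u_1(C vs Q) = 7
max payoff 9 at {A,B}

P1 best: {A,B}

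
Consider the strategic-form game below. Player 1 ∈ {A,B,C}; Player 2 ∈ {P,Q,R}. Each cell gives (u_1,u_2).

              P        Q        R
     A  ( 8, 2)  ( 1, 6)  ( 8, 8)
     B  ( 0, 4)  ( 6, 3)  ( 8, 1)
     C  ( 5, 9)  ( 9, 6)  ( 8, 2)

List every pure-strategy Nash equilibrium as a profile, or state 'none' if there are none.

(A,P): not NE [P2→R gives 8>2]
(A,Q): not NE [P1→C gives 9>1; P2→R gives 8>6]
(A,R): NE
(B,P): not NE [P1→A gives 8>0]
(B,Q): not NE [P1→C gives 9>6; P2→P gives 4>3]
(B,R): not NE [P2→P gives 4>1]
(C,P): not NE [P1→A gives 8>5]
(C,Q): not NE [P2→P gives 9>6]
(C,R): not NE [P2→P gives 9>2]

PSNE = {(A,R)}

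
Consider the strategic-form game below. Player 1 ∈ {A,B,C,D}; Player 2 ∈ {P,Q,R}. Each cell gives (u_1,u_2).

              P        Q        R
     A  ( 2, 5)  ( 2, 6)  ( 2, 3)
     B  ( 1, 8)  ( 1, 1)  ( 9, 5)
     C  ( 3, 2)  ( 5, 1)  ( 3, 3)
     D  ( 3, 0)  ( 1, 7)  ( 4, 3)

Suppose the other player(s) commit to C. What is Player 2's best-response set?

BR_2 = {R}

u_2(P vs C) = 2
u_2(Q vs C) = 1
u_2(R vs C) = 3
max payoff 3 at {R}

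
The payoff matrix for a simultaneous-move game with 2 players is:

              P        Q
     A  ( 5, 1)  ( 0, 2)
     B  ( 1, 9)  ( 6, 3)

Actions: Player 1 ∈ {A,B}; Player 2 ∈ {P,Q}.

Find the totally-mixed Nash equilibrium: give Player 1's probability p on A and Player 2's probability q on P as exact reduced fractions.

(p,q) = (6/7, 3/5)

P1 indiff ⇒ q·5+(1-q)·0 = q·1+(1-q)·6 ⇒ q(4) = (1-q)(6) ⇒ q = 3/5
P2 indiff ⇒ p·1+(1-p)·9 = p·2+(1-p)·3 ⇒ p(-1) = (1-p)(-6) ⇒ p = 6/7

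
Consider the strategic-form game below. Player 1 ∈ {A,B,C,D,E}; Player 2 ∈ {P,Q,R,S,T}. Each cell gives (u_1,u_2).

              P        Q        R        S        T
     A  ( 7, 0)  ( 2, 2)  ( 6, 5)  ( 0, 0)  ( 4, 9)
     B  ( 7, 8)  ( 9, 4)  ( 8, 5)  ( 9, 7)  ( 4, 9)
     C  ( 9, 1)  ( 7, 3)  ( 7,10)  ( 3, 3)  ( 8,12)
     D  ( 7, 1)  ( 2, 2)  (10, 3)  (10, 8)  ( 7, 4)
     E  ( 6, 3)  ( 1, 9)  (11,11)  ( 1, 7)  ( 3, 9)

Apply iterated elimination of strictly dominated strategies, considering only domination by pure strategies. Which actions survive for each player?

Remaining: P1:{C,D,E} P2:{R,S,T}

P1 drop A (C beats it: P:9>7 Q:7>2 R:7>6 S:3>0 T:8>4)
P2 drop P (T beats it: B:9>8 C:12>1 D:4>1 E:9>3)
P2 drop Q (R beats it: B:5>4 C:10>3 D:3>2 E:11>9)
P1 drop B (D beats it: R:10>8 S:10>9 T:7>4)
P1→{C,D,E} P2→{R,S,T}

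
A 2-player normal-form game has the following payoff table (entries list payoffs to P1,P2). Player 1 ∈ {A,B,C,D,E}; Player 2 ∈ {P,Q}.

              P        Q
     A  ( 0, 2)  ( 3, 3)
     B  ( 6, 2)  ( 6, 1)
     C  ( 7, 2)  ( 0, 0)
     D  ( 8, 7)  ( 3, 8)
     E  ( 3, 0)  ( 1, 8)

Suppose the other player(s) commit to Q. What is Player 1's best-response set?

P1 best: {B}

u_1(A vs Q) = 3
u_1(B vs Q) = 6
u_1(C vs Q) = 0
u_1(D vs Q) = 3
u_1(E vs Q) = 1
max payoff 6 at {B}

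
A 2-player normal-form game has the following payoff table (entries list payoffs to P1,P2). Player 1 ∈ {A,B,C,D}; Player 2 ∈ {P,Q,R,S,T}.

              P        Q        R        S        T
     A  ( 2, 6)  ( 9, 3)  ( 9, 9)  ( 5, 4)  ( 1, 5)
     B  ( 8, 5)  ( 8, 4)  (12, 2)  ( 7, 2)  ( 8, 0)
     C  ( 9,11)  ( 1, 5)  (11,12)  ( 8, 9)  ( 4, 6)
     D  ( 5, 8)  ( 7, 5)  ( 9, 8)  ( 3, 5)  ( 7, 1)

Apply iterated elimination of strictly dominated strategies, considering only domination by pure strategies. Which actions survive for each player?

P1 drop D (B beats it: P:8>5 Q:8>7 R:12>9 S:7>3 T:8>7)
P2 drop Q (P beats it: A:6>3 B:5>4 C:11>5)
P1 drop A (B beats it: P:8>2 R:12>9 S:7>5 T:8>1)
P2 drop S (P beats it: B:5>2 C:11>9)
P2 drop T (P beats it: B:5>0 C:11>6)
P1→{B,C} P2→{P,R}

Survivors P1:{B,C} P2:{P,R}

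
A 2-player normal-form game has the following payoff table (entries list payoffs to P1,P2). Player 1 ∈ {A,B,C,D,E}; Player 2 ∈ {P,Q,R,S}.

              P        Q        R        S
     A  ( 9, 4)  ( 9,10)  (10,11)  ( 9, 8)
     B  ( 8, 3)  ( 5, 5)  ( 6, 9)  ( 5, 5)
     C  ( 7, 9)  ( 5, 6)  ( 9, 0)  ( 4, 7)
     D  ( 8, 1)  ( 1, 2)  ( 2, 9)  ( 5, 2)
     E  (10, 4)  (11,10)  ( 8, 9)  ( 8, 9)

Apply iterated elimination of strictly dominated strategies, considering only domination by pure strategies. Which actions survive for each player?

Survivors P1:{A,E} P2:{Q,R}

P1 drop B (A beats it: P:9>8 Q:9>5 R:10>6 S:9>5)
P1 drop C (A beats it: P:9>7 Q:9>5 R:10>9 S:9>4)
P1 drop D (A beats it: P:9>8 Q:9>1 R:10>2 S:9>5)
P2 drop P (Q beats it: A:10>4 E:10>4)
P2 drop S (Q beats it: A:10>8 E:10>9)
P1→{A,E} P2→{Q,R}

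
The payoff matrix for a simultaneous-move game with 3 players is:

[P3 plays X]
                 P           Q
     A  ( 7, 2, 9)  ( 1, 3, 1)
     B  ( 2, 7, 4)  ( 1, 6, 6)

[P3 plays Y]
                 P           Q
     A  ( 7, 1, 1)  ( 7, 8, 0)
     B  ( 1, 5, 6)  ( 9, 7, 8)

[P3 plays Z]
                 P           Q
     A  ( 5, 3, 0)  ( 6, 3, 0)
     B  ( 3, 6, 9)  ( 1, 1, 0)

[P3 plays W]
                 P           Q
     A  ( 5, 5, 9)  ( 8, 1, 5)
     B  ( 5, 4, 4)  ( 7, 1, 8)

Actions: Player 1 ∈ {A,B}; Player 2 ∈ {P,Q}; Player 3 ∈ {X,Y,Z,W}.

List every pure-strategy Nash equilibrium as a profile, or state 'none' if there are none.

(A,P,X): not NE [P2→Q gives 3>2]
(A,P,Y): not NE [P2→Q gives 8>1; P3→W gives 9>1]
(A,P,Z): not NE [P3→W gives 9>0]
(A,P,W): NE
(A,Q,X): not NE [P3→W gives 5>1]
(A,Q,Y): not NE [P1→B gives 9>7; P3→W gives 5>0]
(A,Q,Z): not NE [P3→W gives 5>0]
(A,Q,W): not NE [P2→P gives 5>1]
(B,P,X): not NE [P1→A gives 7>2; P3→Z gives 9>4]
(B,P,Y): not NE [P1→A gives 7>1; P2→Q gives 7>5; P3→Z gives 9>6]
(B,P,Z): not NE [P1→A gives 5>3]
(B,P,W): not NE [P3→Z gives 9>4]
(B,Q,X): not NE [P2→P gives 7>6; P3→W gives 8>6]
(B,Q,Y): NE
(B,Q,Z): not NE [P1→A gives 6>1; P2→P gives 6>1; P3→W gives 8>0]
(B,Q,W): not NE [P1→A gives 8>7; P2→P gives 4>1]

Nash profiles: (A,P,W), (B,Q,Y)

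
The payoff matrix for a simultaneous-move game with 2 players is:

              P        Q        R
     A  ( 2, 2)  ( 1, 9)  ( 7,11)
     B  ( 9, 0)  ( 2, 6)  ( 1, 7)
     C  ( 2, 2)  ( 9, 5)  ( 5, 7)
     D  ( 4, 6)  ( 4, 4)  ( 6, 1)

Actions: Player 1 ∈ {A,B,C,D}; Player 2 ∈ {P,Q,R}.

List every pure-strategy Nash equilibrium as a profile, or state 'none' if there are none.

(A,P): not NE [P1→B gives 9>2; P2→R gives 11>2]
(A,Q): not NE [P1→C gives 9>1; P2→R gives 11>9]
(A,R): NE
(B,P): not NE [P2→R gives 7>0]
(B,Q): not NE [P1→C gives 9>2; P2→R gives 7>6]
(B,R): not NE [P1→A gives 7>1]
(C,P): not NE [P1→B gives 9>2; P2→R gives 7>2]
(C,Q): not NE [P2→R gives 7>5]
(C,R): not NE [P1→A gives 7>5]
(D,P): not NE [P1→B gives 9>4]
(D,Q): not NE [P1→C gives 9>4; P2→P gives 6>4]
(D,R): not NE [P1→A gives 7>6; P2→P gives 6>1]

NE set: (A,R)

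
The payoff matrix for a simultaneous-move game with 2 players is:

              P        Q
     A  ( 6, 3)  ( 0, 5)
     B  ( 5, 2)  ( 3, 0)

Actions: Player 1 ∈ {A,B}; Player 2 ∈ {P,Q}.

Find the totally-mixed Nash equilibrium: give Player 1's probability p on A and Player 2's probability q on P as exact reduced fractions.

P1 indiff ⇒ q·6+(1-q)·0 = q·5+(1-q)·3 ⇒ q(1) = (1-q)(3) ⇒ q = 3/4
P2 indiff ⇒ p·3+(1-p)·2 = p·5+(1-p)·0 ⇒ p(-2) = (1-p)(-2) ⇒ p = 1/2

(p,q) = (1/2, 3/4)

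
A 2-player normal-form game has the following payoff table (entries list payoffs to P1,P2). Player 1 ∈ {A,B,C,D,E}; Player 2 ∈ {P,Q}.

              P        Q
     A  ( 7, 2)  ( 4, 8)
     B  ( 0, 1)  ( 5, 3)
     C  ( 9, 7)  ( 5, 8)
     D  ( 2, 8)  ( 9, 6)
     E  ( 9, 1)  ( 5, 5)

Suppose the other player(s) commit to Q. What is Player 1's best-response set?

BR_1 = {D}

u_1(A vs Q) = 4
u_1(B vs Q) = 5
u_1(C vs Q) = 5
u_1(D vs Q) = 9
u_1(E vs Q) = 5
max payoff 9 at {D}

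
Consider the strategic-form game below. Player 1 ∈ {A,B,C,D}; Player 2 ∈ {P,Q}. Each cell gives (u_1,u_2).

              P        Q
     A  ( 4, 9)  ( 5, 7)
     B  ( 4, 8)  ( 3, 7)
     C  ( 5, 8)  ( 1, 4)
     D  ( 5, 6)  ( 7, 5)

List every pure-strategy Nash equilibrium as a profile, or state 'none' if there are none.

Nash profiles: (C,P), (D,P)

(A,P): not NE [P1→D gives 5>4]
(A,Q): not NE [P1→D gives 7>5; P2→P gives 9>7]
(B,P): not NE [P1→D gives 5>4]
(B,Q): not NE [P1→D gives 7>3; P2→P gives 8>7]
(C,P): NE
(C,Q): not NE [P1→D gives 7>1; P2→P gives 8>4]
(D,P): NE
(D,Q): not NE [P2→P gives 6>5]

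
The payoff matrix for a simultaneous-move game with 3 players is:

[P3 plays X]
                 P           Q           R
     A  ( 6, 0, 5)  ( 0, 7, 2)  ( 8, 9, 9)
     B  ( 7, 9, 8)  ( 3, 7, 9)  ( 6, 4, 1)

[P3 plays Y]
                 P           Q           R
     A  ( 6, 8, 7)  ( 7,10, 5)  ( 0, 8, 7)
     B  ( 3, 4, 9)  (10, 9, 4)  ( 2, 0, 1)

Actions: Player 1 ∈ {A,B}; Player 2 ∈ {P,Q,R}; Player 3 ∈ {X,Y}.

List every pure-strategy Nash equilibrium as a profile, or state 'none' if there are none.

(A,P,X): not NE [P1→B gives 7>6; P2→R gives 9>0; P3→Y gives 7>5]
(A,P,Y): not NE [P2→Q gives 10>8]
(A,Q,X): not NE [P1→B gives 3>0; P2→R gives 9>7; P3→Y gives 5>2]
(A,Q,Y): not NE [P1→B gives 10>7]
(A,R,X): NE
(A,R,Y): not NE [P1→B gives 2>0; P2→Q gives 10>8; P3→X gives 9>7]
(B,P,X): not NE [P3→Y gives 9>8]
(B,P,Y): not NE [P1→A gives 6>3; P2→Q gives 9>4]
(B,Q,X): not NE [P2→P gives 9>7]
(B,Q,Y): not NE [P3→X gives 9>4]
(B,R,X): not NE [P1→A gives 8>6; P2→P gives 9>4]
(B,R,Y): not NE [P2→Q gives 9>0]

Nash profiles: (A,R,X)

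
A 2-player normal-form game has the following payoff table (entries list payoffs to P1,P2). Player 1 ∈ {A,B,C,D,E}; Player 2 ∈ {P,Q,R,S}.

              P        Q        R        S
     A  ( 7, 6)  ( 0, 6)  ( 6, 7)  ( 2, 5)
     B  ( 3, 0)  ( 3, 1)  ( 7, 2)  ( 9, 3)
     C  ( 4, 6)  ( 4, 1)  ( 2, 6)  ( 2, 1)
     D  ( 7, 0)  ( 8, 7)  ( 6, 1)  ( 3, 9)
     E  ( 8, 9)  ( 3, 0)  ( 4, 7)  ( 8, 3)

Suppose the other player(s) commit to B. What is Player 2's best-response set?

u_2(P vs B) = 0
u_2(Q vs B) = 1
u_2(R vs B) = 2
u_2(S vs B) = 3
max payoff 3 at {S}

argmax u_2 = {S}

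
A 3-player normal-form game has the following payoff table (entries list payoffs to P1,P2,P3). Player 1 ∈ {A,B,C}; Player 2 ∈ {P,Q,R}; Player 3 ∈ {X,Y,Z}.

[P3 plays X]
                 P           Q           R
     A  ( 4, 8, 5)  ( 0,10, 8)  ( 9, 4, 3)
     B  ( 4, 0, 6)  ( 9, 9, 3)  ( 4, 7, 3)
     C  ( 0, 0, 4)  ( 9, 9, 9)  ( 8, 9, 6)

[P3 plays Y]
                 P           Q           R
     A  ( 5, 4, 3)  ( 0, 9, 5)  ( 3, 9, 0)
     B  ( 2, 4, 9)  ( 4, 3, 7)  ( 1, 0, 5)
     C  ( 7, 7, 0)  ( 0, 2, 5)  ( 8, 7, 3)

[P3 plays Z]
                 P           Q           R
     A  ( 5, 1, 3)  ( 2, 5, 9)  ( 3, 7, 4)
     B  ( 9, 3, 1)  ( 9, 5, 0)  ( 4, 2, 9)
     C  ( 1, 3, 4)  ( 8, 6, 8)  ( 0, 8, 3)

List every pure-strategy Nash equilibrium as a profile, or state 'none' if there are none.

(A,P,X): not NE [P2→Q gives 10>8]
(A,P,Y): not NE [P1→C gives 7>5; P2→R gives 9>4; P3→X gives 5>3]
(A,P,Z): not NE [P1→B gives 9>5; P2→R gives 7>1; P3→X gives 5>3]
(A,Q,X): not NE [P1→C gives 9>0; P3→Z gives 9>8]
(A,Q,Y): not NE [P1→B gives 4>0; P3→Z gives 9>5]
(A,Q,Z): not NE [P1→B gives 9>2; P2→R gives 7>5]
(A,R,X): not NE [P2→Q gives 10>4; P3→Z gives 4>3]
(A,R,Y): not NE [P1→C gives 8>3; P3→Z gives 4>0]
(A,R,Z): not NE [P1→B gives 4>3]
(B,P,X): not NE [P2→Q gives 9>0; P3→Y gives 9>6]
(B,P,Y): not NE [P1→C gives 7>2]
(B,P,Z): not NE [P2→Q gives 5>3; P3→Y gives 9>1]
(B,Q,X): not NE [P3→Y gives 7>3]
(B,Q,Y): not NE [P2→P gives 4>3]
(B,Q,Z): not NE [P3→Y gives 7>0]
(B,R,X): not NE [P1→A gives 9>4; P2→Q gives 9>7; P3→Z gives 9>3]
(B,R,Y): not NE [P1→C gives 8>1; P2→P gives 4>0; P3→Z gives 9>5]
(B,R,Z): not NE [P2→Q gives 5>2]
(C,P,X): not NE [P1→B gives 4>0; P2→R gives 9>0]
(C,P,Y): not NE [P3→Z gives 4>0]
(C,P,Z): not NE [P1→B gives 9>1; P2→R gives 8>3]
(C,Q,X): NE
(C,Q,Y): not NE [P1→B gives 4>0; P2→R gives 7>2; P3→X gives 9>5]
(C,Q,Z): not NE [P1→B gives 9>8; P2→R gives 8>6; P3→X gives 9>8]
(C,R,X): not NE [P1→A gives 9>8]
(C,R,Y): not NE [P3→X gives 6>3]
(C,R,Z): not NE [P1→B gives 4>0; P3→X gives 6>3]

Nash profiles: (C,Q,X)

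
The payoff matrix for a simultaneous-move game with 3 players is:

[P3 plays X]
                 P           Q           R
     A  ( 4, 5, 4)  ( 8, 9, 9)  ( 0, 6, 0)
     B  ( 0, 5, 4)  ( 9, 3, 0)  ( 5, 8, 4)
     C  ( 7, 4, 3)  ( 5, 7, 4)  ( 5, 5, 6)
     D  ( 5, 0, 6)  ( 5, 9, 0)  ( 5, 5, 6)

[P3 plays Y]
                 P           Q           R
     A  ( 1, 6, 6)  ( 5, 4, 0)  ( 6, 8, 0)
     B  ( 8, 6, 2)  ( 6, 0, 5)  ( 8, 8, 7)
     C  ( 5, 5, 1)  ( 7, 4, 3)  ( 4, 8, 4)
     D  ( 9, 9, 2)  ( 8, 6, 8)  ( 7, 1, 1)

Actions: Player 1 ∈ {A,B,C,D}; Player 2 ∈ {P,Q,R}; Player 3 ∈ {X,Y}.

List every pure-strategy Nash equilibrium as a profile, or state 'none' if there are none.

(A,P,X): not NE [P1→C gives 7>4; P2→Q gives 9>5; P3→Y gives 6>4]
(A,P,Y): not NE [P1→D gives 9>1; P2→R gives 8>6]
(A,Q,X): not NE [P1→B gives 9>8]
(A,Q,Y): not NE [P1→D gives 8>5; P2→R gives 8>4; P3→X gives 9>0]
(A,R,X): not NE [P1→D gives 5>0; P2→Q gives 9>6]
(A,R,Y): not NE [P1→B gives 8>6]
(B,P,X): not NE [P1→C gives 7>0; P2→R gives 8>5]
(B,P,Y): not NE [P1→D gives 9>8; P2→R gives 8>6; P3→X gives 4>2]
(B,Q,X): not NE [P2→R gives 8>3; P3→Y gives 5>0]
(B,Q,Y): not NE [P1→D gives 8>6; P2→R gives 8>0]
(B,R,X): not NE [P3→Y gives 7>4]
(B,R,Y): NE
(C,P,X): not NE [P2→Q gives 7>4]
(C,P,Y): not NE [P1→D gives 9>5; P2→R gives 8>5; P3→X gives 3>1]
(C,Q,X): not NE [P1→B gives 9>5]
(C,Q,Y): not NE [P1→D gives 8>7; P2→R gives 8>4; P3→X gives 4>3]
(C,R,X): not NE [P2→Q gives 7>5]
(C,R,Y): not NE [P1→B gives 8>4; P3→X gives 6>4]
(D,P,X): not NE [P1→C gives 7>5; P2→Q gives 9>0]
(D,P,Y): not NE [P3→X gives 6>2]
(D,Q,X): not NE [P1→B gives 9>5; P3→Y gives 8>0]
(D,Q,Y): not NE [P2→P gives 9>6]
(D,R,X): not NE [P2→Q gives 9>5]
(D,R,Y): not NE [P1→B gives 8>7; P2→P gives 9>1; P3→X gives 6>1]

PSNE = {(B,R,Y)}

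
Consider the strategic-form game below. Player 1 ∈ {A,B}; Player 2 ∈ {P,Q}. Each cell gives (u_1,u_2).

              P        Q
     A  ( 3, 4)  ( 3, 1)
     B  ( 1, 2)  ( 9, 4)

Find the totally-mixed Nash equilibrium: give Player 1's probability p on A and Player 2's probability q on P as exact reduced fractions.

P1 indiff ⇒ q·3+(1-q)·3 = q·1+(1-q)·9 ⇒ q(2) = (1-q)(6) ⇒ q = 3/4
P2 indiff ⇒ p·4+(1-p)·2 = p·1+(1-p)·4 ⇒ p(3) = (1-p)(2) ⇒ p = 2/5

(p,q) = (2/5, 3/4)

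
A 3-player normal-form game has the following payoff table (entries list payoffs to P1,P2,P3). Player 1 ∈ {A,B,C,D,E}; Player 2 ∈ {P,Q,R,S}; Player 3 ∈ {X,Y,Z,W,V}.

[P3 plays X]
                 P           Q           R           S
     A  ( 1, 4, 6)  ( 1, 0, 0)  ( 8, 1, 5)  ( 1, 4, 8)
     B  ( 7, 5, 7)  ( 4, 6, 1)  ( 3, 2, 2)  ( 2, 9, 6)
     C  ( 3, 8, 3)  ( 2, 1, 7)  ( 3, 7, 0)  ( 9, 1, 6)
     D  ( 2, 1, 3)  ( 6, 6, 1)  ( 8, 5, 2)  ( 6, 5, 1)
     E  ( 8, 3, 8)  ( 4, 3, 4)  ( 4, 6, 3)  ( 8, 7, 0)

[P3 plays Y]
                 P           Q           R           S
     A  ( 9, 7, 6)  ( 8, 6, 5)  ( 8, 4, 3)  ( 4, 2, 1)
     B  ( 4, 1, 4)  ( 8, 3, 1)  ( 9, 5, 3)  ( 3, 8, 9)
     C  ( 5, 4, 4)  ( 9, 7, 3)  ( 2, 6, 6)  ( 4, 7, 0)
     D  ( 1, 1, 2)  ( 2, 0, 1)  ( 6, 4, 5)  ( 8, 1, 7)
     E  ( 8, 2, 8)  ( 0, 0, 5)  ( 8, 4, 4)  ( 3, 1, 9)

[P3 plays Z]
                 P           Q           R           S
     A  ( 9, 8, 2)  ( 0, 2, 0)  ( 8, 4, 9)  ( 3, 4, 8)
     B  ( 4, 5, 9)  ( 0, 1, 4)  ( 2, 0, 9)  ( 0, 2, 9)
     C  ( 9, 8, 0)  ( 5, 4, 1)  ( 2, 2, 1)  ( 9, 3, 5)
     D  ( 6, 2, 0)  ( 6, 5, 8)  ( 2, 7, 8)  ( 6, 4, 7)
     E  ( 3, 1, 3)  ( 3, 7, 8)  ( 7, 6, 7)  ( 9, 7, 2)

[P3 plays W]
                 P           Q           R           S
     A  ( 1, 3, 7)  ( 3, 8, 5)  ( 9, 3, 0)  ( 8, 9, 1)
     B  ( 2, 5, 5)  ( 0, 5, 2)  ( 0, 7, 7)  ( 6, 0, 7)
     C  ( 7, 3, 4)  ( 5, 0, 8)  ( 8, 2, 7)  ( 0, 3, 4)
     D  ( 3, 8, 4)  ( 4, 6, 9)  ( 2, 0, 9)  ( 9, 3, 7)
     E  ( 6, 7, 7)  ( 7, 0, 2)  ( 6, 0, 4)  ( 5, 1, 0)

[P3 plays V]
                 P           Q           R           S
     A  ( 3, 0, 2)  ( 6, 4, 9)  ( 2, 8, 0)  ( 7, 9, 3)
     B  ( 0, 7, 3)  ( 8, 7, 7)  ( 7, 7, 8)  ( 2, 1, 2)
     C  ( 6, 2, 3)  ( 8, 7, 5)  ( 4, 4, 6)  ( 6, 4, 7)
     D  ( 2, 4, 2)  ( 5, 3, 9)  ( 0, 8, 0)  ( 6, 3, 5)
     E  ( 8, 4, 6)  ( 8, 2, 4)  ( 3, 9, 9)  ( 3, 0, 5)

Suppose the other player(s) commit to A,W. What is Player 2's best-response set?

BR_2 = {S}

u_2(P vs A,W) = 3
u_2(Q vs A,W) = 8
u_2(R vs A,W) = 3
u_2(S vs A,W) = 9
max payoff 9 at {S}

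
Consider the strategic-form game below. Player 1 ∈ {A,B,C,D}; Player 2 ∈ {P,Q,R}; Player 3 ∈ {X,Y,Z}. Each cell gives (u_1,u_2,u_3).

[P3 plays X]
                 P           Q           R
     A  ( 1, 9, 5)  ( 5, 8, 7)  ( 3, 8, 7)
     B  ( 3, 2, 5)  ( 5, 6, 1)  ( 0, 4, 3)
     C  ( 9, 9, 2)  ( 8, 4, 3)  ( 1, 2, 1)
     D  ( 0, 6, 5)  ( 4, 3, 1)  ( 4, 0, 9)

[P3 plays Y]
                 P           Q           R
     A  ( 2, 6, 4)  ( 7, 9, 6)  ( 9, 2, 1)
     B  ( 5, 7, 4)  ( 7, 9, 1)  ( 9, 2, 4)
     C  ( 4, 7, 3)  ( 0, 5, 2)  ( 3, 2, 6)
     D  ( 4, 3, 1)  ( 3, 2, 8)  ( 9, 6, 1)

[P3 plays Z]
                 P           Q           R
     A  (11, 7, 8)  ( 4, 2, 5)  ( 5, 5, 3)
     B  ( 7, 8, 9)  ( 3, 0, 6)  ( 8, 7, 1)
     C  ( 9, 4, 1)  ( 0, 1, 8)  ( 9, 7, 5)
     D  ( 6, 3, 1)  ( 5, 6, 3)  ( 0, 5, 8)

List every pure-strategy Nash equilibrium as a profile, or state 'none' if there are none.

(A,P,X): not NE [P1→C gives 9>1; P3→Z gives 8>5]
(A,P,Y): not NE [P1→B gives 5>2; P2→Q gives 9>6; P3→Z gives 8>4]
(A,P,Z): NE
(A,Q,X): not NE [P1→C gives 8>5; P2→P gives 9>8]
(A,Q,Y): not NE [P3→X gives 7>6]
(A,Q,Z): not NE [P1→D gives 5>4; P2→P gives 7>2; P3→X gives 7>5]
(A,R,X): not NE [P1→D gives 4>3; P2→P gives 9>8]
(A,R,Y): not NE [P2→Q gives 9>2; P3→X gives 7>1]
(A,R,Z): not NE [P1→C gives 9>5; P2→P gives 7>5; P3→X gives 7>3]
(B,P,X): not NE [P1→C gives 9>3; P2→Q gives 6>2; P3→Z gives 9>5]
(B,P,Y): not NE [P2→Q gives 9>7; P3→Z gives 9>4]
(B,P,Z): not NE [P1→A gives 11>7]
(B,Q,X): not NE [P1→C gives 8>5; P3→Z gives 6>1]
(B,Q,Y): not NE [P3→Z gives 6>1]
(B,Q,Z): not NE [P1→D gives 5>3; P2→P gives 8>0]
(B,R,X): not NE [P1→D gives 4>0; P2→Q gives 6>4; P3→Y gives 4>3]
(B,R,Y): not NE [P2→Q gives 9>2]
(B,R,Z): not NE [P1→C gives 9>8; P2→P gives 8>7; P3→Y gives 4>1]
(C,P,X): not NE [P3→Y gives 3>2]
(C,P,Y): not NE [P1→B gives 5>4]
(C,P,Z): not NE [P1→A gives 11>9; P2→R gives 7>4; P3→Y gives 3>1]
(C,Q,X): not NE [P2→P gives 9>4; P3→Z gives 8>3]
(C,Q,Y): not NE [P1→B gives 7>0; P2→P gives 7>5; P3→Z gives 8>2]
(C,Q,Z): not NE [P1→D gives 5>0; P2→R gives 7>1]
(C,R,X): not NE [P1→D gives 4>1; P2→P gives 9>2; P3→Y gives 6>1]
(C,R,Y): not NE [P1→D gives 9>3; P2→P gives 7>2]
(C,R,Z): not NE [P3→Y gives 6>5]
(D,P,X): not NE [P1→C gives 9>0]
(D,P,Y): not NE [P1→B gives 5>4; P2→R gives 6>3; P3→X gives 5>1]
(D,P,Z): not NE [P1→A gives 11>6; P2→Q gives 6>3; P3→X gives 5>1]
(D,Q,X): not NE [P1→C gives 8>4; P2→P gives 6>3; P3→Y gives 8>1]
(D,Q,Y): not NE [P1→B gives 7>3; P2→R gives 6>2]
(D,Q,Z): not NE [P3→Y gives 8>3]
(D,R,X): not NE [P2→P gives 6>0]
(D,R,Y): not NE [P3→X gives 9>1]
(D,R,Z): not NE [P1→C gives 9>0; P2→Q gives 6>5; P3→X gives 9>8]

NE set: (A,P,Z)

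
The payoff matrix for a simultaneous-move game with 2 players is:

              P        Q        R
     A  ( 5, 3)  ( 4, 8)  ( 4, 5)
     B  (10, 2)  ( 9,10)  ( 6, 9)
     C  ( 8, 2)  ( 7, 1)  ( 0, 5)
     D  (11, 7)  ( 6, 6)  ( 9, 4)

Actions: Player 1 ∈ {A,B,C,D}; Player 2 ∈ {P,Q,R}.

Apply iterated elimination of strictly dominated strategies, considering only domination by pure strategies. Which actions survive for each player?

IESDS → P1:{B,D} P2:{P,Q}

P1 drop A (B beats it: P:10>5 Q:9>4 R:6>4)
P1 drop C (B beats it: P:10>8 Q:9>7 R:6>0)
P2 drop R (Q beats it: B:10>9 D:6>4)
P1→{B,D} P2→{P,Q}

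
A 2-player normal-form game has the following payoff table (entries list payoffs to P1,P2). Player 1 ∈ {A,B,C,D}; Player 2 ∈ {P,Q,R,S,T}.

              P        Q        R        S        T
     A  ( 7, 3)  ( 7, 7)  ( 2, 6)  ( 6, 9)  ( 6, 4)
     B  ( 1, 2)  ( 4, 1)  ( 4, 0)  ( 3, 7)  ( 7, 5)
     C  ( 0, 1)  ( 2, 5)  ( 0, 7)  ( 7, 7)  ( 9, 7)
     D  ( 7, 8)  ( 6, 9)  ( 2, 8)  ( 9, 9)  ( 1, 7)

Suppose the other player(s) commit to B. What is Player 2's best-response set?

u_2(P vs B) = 2
u_2(Q vs B) = 1
u_2(R vs B) = 0
u_2(S vs B) = 7
u_2(T vs B) = 5
max payoff 7 at {S}

P2 best: {S}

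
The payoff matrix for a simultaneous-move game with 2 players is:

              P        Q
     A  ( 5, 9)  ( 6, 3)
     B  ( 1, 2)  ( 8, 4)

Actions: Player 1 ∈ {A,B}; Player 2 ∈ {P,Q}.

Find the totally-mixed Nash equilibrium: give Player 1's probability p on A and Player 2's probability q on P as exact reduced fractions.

P1 indiff ⇒ q·5+(1-q)·6 = q·1+(1-q)·8 ⇒ q(4) = (1-q)(2) ⇒ q = 1/3
P2 indiff ⇒ p·9+(1-p)·2 = p·3+(1-p)·4 ⇒ p(6) = (1-p)(2) ⇒ p = 1/4

(p,q) = (1/4, 1/3)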